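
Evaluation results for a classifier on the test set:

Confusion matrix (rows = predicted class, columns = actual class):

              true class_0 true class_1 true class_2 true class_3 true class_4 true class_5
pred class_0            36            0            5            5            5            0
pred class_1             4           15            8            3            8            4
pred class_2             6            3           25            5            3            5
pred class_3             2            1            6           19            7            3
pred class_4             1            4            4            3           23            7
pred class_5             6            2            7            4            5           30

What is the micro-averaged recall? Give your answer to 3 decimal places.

Micro-averaging pools counts across classes: ΣTP=148, ΣFP=126, ΣFN=126.
Micro-recall = TP/(TP+FN) on pooled counts = 0.540 (equals overall accuracy in single-label multiclass).

0.540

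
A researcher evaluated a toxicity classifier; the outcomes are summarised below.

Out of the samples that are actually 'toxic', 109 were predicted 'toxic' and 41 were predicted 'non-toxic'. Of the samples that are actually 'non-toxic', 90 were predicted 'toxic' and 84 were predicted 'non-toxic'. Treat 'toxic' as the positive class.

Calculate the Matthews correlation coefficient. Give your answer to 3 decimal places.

0.215

MCC = (TP·TN − FP·FN) / √((TP+FP)(TP+FN)(TN+FP)(TN+FN))
Numerator = 109·84 − 90·41 = 5466
Denominator = √(199·150·174·125) = √649237500 = 25480.1393
MCC = 5466 / 25480.1393 = 0.215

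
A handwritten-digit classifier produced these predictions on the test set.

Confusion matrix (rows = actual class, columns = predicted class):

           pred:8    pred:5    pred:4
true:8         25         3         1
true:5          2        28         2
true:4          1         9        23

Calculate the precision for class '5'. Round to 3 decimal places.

precision = TP/(TP+FP).
5: TP=28, FP=3+9=12 → 28/40 = 0.7000

0.700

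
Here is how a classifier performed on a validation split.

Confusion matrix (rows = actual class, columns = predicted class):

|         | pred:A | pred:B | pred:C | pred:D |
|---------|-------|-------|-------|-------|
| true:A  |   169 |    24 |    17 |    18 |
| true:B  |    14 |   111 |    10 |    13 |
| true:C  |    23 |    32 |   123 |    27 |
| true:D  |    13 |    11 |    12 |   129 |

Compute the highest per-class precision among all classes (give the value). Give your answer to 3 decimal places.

0.772

Per-class precision (TP/(TP+FP)):
  A: TP=169, FP=14+23+13=50 → 169/219 = 0.7717
  B: TP=111, FP=24+32+11=67 → 111/178 = 0.6236
  C: TP=123, FP=17+10+12=39 → 123/162 = 0.7593
  D: TP=129, FP=18+13+27=58 → 129/187 = 0.6898
Highest is class 'A' with precision = 0.772.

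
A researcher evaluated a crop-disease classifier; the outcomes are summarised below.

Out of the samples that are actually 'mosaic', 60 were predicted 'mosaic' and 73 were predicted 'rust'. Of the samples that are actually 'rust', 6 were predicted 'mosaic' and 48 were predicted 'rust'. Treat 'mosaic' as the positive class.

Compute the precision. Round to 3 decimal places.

0.909

Precision = TP/(TP+FP) = 60/(60+6) = 60/66 = 0.909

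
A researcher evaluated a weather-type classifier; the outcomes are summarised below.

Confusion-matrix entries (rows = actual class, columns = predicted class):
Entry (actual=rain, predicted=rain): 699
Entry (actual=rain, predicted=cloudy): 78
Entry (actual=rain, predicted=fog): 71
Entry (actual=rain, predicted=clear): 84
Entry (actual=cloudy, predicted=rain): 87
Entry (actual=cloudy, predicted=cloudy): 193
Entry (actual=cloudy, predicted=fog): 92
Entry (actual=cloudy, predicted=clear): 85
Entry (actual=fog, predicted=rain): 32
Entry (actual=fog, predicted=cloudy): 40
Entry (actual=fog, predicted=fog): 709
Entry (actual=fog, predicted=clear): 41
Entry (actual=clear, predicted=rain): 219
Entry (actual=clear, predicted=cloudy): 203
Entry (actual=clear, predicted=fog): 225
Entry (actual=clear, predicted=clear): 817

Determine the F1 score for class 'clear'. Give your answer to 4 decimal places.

Take TP from the diagonal, FP from the rest of the 'clear' prediction marginal, FN from the rest of the 'clear' actual marginal.
F1 score = 2·TP/(2·TP+FP+FN).
clear: TP=817, FP=84+85+41=210, FN=219+203+225=647 → 1634/2491 = 0.65596

0.6560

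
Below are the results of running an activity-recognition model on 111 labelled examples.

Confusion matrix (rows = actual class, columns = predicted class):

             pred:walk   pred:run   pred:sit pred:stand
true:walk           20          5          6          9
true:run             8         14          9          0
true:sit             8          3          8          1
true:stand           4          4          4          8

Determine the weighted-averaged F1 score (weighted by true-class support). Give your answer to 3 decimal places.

0.455

Per-class F1 score (2·TP/(2·TP+FP+FN)):
  walk: TP=20, FP=8+8+4=20, FN=5+6+9=20 → 40/80 = 0.5000
  run: TP=14, FP=5+3+4=12, FN=8+9+0=17 → 28/57 = 0.4912
  sit: TP=8, FP=6+9+4=19, FN=8+3+1=12 → 16/47 = 0.3404
  stand: TP=8, FP=9+0+1=10, FN=4+4+4=12 → 16/38 = 0.4211
Weighted-F1 score = Σ (supportᵢ/N)·F1 scoreᵢ with N=111: (40/111)·0.5000 + (31/111)·0.4912 + (20/111)·0.3404 + (20/111)·0.4211 = 0.455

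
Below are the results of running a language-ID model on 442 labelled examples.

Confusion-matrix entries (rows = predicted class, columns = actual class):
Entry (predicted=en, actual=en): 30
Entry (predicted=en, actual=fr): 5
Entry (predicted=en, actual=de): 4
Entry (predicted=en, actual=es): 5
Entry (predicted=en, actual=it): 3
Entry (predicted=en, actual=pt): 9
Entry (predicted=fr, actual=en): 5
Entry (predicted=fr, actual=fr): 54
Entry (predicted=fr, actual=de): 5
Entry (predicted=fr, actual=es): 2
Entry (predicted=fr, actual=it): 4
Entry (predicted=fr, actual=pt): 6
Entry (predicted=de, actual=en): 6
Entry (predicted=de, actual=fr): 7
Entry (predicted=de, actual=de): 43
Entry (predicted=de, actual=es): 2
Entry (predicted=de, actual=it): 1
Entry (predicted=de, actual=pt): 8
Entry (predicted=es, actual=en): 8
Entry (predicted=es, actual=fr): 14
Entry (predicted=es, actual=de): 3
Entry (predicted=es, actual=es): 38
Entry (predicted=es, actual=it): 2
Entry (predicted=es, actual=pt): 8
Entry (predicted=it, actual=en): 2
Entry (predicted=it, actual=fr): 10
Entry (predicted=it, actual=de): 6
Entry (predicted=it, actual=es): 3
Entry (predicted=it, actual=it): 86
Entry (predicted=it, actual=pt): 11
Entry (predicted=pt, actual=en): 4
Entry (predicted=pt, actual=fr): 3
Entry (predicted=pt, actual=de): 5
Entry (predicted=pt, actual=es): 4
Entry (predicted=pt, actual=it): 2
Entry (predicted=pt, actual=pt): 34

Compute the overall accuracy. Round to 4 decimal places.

Accuracy = trace / total = (30+54+43+38+86+34=285) / 442 = 285/442 = 0.6448

0.6448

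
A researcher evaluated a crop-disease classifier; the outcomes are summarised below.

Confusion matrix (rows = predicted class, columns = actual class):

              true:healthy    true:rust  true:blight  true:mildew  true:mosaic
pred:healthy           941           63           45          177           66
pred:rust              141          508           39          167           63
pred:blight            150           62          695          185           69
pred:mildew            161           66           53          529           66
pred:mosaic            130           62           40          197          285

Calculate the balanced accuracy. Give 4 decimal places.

Balanced accuracy = mean of per-class recall.
  healthy: recall = 941/1523 = 0.61786
  rust: recall = 508/761 = 0.66754
  blight: recall = 695/872 = 0.79702
  mildew: recall = 529/1255 = 0.42151
  mosaic: recall = 285/549 = 0.51913
Mean = (0.61786 + 0.66754 + 0.79702 + 0.42151 + 0.51913) / 5 = 0.6046

0.6046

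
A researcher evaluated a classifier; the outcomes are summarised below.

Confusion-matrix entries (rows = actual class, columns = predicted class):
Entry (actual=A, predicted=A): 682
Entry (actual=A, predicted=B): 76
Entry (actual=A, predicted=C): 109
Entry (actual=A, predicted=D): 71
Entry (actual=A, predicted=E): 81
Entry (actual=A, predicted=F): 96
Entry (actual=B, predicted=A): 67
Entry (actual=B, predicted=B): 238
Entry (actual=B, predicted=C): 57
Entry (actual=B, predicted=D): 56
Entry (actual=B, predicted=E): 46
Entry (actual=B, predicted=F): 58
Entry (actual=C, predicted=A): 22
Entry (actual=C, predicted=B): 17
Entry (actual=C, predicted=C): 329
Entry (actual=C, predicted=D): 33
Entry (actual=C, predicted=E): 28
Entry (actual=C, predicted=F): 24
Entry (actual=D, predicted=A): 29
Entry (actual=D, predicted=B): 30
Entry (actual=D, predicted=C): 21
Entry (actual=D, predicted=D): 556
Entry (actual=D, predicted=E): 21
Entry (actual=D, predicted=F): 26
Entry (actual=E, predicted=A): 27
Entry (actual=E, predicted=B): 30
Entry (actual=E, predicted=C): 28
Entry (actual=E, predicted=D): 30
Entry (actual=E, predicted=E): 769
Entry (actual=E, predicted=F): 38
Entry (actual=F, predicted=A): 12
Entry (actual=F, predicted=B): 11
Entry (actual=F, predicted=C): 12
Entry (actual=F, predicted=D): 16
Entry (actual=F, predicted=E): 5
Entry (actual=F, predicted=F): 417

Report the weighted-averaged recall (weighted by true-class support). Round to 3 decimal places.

0.718

Per-class recall (TP/(TP+FN)):
  A: TP=682, FN=76+109+71+81+96=433 → 682/1115 = 0.6117
  B: TP=238, FN=67+57+56+46+58=284 → 238/522 = 0.4559
  C: TP=329, FN=22+17+33+28+24=124 → 329/453 = 0.7263
  D: TP=556, FN=29+30+21+21+26=127 → 556/683 = 0.8141
  E: TP=769, FN=27+30+28+30+38=153 → 769/922 = 0.8341
  F: TP=417, FN=12+11+12+16+5=56 → 417/473 = 0.8816
Weighted-recall = Σ (supportᵢ/N)·recallᵢ with N=4168: (1115/4168)·0.6117 + (522/4168)·0.4559 + (453/4168)·0.7263 + (683/4168)·0.8141 + (922/4168)·0.8341 + (473/4168)·0.8816 = 0.718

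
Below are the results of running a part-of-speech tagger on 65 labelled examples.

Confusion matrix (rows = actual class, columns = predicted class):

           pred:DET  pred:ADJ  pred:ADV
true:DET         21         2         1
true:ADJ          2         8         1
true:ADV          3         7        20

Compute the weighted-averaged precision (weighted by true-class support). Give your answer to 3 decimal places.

Per-class precision (TP/(TP+FP)):
  DET: TP=21, FP=2+3=5 → 21/26 = 0.8077
  ADJ: TP=8, FP=2+7=9 → 8/17 = 0.4706
  ADV: TP=20, FP=1+1=2 → 20/22 = 0.9091
Weighted-precision = Σ (supportᵢ/N)·precisionᵢ with N=65: (24/65)·0.8077 + (11/65)·0.4706 + (30/65)·0.9091 = 0.797

0.797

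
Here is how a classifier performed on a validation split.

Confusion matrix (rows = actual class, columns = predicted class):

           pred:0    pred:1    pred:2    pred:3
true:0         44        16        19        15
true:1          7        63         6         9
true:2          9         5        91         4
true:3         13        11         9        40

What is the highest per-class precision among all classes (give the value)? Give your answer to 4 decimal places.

0.7280

Per-class precision (TP/(TP+FP)):
  0: TP=44, FP=7+9+13=29 → 44/73 = 0.60274
  1: TP=63, FP=16+5+11=32 → 63/95 = 0.66316
  2: TP=91, FP=19+6+9=34 → 91/125 = 0.72800
  3: TP=40, FP=15+9+4=28 → 40/68 = 0.58824
Highest is class '2' with precision = 0.7280.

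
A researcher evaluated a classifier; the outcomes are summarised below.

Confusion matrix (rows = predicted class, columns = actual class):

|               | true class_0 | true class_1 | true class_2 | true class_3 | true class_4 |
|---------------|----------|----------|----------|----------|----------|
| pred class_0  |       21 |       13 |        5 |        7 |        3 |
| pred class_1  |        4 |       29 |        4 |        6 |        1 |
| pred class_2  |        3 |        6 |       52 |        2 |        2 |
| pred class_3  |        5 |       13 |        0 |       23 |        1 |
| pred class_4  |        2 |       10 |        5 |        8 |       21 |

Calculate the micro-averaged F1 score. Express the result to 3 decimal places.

Micro-averaging pools counts across classes: ΣTP=146, ΣFP=100, ΣFN=100.
Micro-F1 score = 2·TP/(2·TP+FP+FN) on pooled counts = 0.593 (equals overall accuracy in single-label multiclass).

0.593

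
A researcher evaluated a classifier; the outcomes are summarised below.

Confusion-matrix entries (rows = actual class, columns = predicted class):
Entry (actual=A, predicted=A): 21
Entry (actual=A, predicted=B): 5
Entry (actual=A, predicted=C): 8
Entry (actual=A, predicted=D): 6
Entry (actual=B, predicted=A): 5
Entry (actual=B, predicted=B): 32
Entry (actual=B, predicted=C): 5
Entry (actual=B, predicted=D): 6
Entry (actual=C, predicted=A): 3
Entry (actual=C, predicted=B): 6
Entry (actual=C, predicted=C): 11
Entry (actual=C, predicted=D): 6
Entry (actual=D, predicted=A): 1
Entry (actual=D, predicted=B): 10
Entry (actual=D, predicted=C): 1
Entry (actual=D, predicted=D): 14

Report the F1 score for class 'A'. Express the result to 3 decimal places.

0.600

F1 score = 2·TP/(2·TP+FP+FN).
A: TP=21, FP=5+3+1=9, FN=5+8+6=19 → 42/70 = 0.6000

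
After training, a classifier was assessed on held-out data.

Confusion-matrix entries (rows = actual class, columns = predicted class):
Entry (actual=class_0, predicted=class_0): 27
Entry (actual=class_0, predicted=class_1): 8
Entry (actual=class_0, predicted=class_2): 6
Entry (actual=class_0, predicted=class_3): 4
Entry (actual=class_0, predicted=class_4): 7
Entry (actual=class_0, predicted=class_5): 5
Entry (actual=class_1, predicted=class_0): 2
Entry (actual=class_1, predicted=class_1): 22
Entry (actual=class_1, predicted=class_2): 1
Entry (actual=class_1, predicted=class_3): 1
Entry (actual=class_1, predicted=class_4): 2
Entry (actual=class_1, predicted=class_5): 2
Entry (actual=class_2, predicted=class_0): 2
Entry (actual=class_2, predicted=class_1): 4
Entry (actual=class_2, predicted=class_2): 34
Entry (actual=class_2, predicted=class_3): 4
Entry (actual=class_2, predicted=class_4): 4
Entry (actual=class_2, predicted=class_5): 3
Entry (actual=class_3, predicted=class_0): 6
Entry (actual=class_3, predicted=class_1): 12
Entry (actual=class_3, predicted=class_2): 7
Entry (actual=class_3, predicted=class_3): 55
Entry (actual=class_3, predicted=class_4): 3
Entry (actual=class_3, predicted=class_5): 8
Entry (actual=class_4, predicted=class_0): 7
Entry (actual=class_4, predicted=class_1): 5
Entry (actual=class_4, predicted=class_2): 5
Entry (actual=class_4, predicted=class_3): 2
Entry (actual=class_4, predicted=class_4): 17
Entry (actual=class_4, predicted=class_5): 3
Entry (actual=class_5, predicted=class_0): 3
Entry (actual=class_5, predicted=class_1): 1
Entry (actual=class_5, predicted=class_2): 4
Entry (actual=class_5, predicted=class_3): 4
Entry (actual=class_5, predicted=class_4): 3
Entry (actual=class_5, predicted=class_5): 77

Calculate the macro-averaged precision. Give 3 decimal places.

Per-class precision (TP/(TP+FP)):
  class_0: TP=27, FP=2+2+6+7+3=20 → 27/47 = 0.5745
  class_1: TP=22, FP=8+4+12+5+1=30 → 22/52 = 0.4231
  class_2: TP=34, FP=6+1+7+5+4=23 → 34/57 = 0.5965
  class_3: TP=55, FP=4+1+4+2+4=15 → 55/70 = 0.7857
  class_4: TP=17, FP=7+2+4+3+3=19 → 17/36 = 0.4722
  class_5: TP=77, FP=5+2+3+8+3=21 → 77/98 = 0.7857
Macro-precision = mean = (0.5745 + 0.4231 + 0.5965 + 0.7857 + 0.4722 + 0.7857) / 6 = 0.606

0.606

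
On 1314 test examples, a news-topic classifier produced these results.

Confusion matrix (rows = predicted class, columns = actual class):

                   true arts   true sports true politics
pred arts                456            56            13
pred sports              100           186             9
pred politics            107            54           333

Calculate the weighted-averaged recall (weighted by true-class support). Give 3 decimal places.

0.742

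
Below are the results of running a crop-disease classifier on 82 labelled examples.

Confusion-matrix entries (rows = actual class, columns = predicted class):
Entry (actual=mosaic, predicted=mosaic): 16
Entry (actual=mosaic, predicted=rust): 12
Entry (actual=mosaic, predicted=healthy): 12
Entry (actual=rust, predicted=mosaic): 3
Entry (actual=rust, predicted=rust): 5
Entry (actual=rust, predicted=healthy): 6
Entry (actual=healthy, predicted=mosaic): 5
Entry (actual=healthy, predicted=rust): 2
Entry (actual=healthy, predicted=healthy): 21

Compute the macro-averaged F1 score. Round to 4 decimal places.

0.4766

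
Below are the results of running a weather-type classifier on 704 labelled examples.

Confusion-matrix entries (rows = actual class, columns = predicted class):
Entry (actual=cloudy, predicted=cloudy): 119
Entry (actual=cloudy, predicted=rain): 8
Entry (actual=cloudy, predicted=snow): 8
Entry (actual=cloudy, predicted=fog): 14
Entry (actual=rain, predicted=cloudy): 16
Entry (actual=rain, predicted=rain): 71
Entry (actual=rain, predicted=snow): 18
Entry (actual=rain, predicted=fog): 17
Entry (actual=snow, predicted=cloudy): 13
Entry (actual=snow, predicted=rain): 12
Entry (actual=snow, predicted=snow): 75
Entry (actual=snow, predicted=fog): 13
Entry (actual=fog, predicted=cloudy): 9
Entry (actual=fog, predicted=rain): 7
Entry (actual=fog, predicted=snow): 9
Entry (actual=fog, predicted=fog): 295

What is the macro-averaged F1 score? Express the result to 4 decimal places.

0.7478

Per-class F1 score (2·TP/(2·TP+FP+FN)):
  cloudy: TP=119, FP=16+13+9=38, FN=8+8+14=30 → 238/306 = 0.77778
  rain: TP=71, FP=8+12+7=27, FN=16+18+17=51 → 142/220 = 0.64545
  snow: TP=75, FP=8+18+9=35, FN=13+12+13=38 → 150/223 = 0.67265
  fog: TP=295, FP=14+17+13=44, FN=9+7+9=25 → 590/659 = 0.89530
Macro-F1 score = mean = (0.77778 + 0.64545 + 0.67265 + 0.89530) / 4 = 0.7478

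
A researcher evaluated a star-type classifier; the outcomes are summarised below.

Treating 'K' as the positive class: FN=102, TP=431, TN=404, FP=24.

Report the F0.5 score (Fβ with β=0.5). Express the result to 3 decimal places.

Fβ = (1+β²)·TP / ((1+β²)·TP + β²·FN + FP), with β²=1/4
= 1.25·431 / (1.25·431 + 0.25·102 + 24) = 0.916

0.916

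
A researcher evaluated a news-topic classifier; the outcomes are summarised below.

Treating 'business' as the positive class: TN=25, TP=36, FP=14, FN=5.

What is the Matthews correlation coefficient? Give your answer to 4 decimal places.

MCC = (TP·TN − FP·FN) / √((TP+FP)(TP+FN)(TN+FP)(TN+FN))
Numerator = 36·25 − 14·5 = 830
Denominator = √(50·41·39·30) = √2398500 = 1548.7091
MCC = 830 / 1548.7091 = 0.5359

0.5359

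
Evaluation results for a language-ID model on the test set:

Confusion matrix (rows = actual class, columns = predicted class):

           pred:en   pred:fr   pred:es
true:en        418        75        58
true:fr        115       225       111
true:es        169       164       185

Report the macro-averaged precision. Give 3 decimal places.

Per-class precision (TP/(TP+FP)):
  en: TP=418, FP=115+169=284 → 418/702 = 0.5954
  fr: TP=225, FP=75+164=239 → 225/464 = 0.4849
  es: TP=185, FP=58+111=169 → 185/354 = 0.5226
Macro-precision = mean = (0.5954 + 0.4849 + 0.5226) / 3 = 0.534

0.534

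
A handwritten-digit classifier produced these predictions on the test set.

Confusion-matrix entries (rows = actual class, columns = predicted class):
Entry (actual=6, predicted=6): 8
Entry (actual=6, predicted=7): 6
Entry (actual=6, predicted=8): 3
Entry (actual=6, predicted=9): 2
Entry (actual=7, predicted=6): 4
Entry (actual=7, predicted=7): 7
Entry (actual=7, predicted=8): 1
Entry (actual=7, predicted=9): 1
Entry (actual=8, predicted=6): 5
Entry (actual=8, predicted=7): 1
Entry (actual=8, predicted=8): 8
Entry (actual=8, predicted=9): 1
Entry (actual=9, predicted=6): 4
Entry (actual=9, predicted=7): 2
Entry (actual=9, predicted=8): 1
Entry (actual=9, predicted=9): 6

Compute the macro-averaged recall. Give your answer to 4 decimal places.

0.4886

Per-class recall (TP/(TP+FN)):
  6: TP=8, FN=6+3+2=11 → 8/19 = 0.42105
  7: TP=7, FN=4+1+1=6 → 7/13 = 0.53846
  8: TP=8, FN=5+1+1=7 → 8/15 = 0.53333
  9: TP=6, FN=4+2+1=7 → 6/13 = 0.46154
Macro-recall = mean = (0.42105 + 0.53846 + 0.53333 + 0.46154) / 4 = 0.4886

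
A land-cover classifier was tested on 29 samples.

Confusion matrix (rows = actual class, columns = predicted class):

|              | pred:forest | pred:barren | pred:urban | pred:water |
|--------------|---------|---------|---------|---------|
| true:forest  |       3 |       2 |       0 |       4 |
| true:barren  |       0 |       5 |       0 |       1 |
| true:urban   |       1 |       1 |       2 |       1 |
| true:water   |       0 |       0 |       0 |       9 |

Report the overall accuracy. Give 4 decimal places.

Accuracy = trace / total = (3+5+2+9=19) / 29 = 19/29 = 0.6552

0.6552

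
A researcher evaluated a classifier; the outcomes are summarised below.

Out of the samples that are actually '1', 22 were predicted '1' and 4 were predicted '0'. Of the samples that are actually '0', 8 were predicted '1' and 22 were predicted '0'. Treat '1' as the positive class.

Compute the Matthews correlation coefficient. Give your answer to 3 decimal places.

0.579

MCC = (TP·TN − FP·FN) / √((TP+FP)(TP+FN)(TN+FP)(TN+FN))
Numerator = 22·22 − 8·4 = 452
Denominator = √(30·26·30·26) = √608400 = 780.0000
MCC = 452 / 780.0000 = 0.579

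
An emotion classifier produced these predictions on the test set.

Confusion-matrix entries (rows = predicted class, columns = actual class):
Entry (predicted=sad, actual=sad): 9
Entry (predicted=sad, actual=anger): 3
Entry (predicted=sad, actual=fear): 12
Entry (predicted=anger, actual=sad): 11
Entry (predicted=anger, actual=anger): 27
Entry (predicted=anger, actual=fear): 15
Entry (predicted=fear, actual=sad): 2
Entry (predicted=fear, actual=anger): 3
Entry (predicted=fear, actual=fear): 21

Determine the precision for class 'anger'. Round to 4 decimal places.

Treat 'anger' as positive and all other classes as negative.
precision = TP/(TP+FP).
anger: TP=27, FP=11+15=26 → 27/53 = 0.50943

0.5094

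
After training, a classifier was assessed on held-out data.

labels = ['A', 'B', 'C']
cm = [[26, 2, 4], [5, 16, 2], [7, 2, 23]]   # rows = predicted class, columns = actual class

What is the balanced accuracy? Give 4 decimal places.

Balanced accuracy = mean of per-class recall.
  A: recall = 26/38 = 0.68421
  B: recall = 16/20 = 0.80000
  C: recall = 23/29 = 0.79310
Mean = (0.68421 + 0.80000 + 0.79310) / 3 = 0.7591

0.7591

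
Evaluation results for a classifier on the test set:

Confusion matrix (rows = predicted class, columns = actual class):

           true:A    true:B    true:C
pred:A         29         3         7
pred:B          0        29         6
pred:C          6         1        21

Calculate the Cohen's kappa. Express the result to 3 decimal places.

0.662

Observed agreement pₒ = trace/N = 79/102 = 0.7745
Expected agreement pₑ = Σ (rowᵢ·colᵢ)/N² = (35·39 + 33·35 + 34·28)/102² = 0.3337
κ = (pₒ − pₑ)/(1 − pₑ) = (0.7745 − 0.3337)/(1 − 0.3337) = 0.662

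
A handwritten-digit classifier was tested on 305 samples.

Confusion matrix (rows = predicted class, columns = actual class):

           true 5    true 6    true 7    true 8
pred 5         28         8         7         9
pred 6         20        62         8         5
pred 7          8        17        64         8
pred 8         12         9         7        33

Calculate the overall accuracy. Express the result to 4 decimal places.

Accuracy = trace / total = (28+62+64+33=187) / 305 = 187/305 = 0.6131

0.6131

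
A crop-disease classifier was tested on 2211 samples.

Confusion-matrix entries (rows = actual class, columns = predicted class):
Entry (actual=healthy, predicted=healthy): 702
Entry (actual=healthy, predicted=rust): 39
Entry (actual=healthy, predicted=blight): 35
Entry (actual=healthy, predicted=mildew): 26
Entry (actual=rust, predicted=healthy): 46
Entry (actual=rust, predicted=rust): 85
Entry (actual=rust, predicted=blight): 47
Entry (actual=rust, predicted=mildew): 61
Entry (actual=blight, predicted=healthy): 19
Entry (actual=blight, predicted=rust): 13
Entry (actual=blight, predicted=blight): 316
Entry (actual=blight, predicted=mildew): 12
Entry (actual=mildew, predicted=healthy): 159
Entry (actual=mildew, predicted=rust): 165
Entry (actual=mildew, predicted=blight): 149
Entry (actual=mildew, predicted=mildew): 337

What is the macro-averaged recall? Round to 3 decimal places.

Per-class recall (TP/(TP+FN)):
  healthy: TP=702, FN=39+35+26=100 → 702/802 = 0.8753
  rust: TP=85, FN=46+47+61=154 → 85/239 = 0.3556
  blight: TP=316, FN=19+13+12=44 → 316/360 = 0.8778
  mildew: TP=337, FN=159+165+149=473 → 337/810 = 0.4160
Macro-recall = mean = (0.8753 + 0.3556 + 0.8778 + 0.4160) / 4 = 0.631

0.631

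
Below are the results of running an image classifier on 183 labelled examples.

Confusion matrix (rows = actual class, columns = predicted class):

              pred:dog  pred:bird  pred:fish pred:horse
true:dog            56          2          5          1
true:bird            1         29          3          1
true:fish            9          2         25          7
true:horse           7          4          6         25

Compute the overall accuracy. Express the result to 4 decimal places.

Accuracy = trace / total = (56+29+25+25=135) / 183 = 135/183 = 0.7377

0.7377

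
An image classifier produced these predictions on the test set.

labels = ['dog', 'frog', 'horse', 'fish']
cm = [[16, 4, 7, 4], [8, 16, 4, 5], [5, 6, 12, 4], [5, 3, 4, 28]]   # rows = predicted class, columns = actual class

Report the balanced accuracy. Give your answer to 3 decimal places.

Balanced accuracy = mean of per-class recall.
  dog: recall = 16/34 = 0.4706
  frog: recall = 16/29 = 0.5517
  horse: recall = 12/27 = 0.4444
  fish: recall = 28/41 = 0.6829
Mean = (0.4706 + 0.5517 + 0.4444 + 0.6829) / 4 = 0.537

0.537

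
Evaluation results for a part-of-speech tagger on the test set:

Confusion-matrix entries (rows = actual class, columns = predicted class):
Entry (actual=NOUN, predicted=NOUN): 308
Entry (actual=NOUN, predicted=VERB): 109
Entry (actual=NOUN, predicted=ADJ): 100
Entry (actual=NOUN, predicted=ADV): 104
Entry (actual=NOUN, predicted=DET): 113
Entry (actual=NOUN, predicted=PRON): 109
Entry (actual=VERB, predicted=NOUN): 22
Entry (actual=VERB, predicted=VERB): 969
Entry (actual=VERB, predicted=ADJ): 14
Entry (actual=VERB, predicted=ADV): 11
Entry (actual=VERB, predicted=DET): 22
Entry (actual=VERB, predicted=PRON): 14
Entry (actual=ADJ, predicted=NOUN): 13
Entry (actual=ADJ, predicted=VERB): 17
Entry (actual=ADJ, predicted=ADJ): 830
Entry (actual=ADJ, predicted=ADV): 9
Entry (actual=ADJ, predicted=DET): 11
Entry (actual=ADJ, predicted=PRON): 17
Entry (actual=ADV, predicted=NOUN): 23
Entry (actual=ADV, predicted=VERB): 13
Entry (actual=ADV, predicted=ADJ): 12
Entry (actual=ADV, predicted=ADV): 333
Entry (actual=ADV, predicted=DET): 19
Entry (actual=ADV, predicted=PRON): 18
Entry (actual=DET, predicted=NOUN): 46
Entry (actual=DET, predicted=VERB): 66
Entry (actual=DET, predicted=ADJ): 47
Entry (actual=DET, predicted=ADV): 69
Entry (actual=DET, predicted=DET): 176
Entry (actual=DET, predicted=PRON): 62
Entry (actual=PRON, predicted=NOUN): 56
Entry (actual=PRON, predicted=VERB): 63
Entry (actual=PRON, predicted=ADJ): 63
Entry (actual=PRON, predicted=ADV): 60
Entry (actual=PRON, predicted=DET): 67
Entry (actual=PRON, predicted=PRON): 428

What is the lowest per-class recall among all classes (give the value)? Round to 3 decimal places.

0.365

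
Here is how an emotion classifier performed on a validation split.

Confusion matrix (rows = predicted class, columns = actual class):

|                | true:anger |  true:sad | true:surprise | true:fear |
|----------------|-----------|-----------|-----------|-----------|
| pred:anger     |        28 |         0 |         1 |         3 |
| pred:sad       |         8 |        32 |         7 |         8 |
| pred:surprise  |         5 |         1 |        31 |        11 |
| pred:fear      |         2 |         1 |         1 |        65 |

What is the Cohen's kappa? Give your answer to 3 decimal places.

Observed agreement pₒ = trace/N = 156/204 = 0.7647
Expected agreement pₑ = Σ (rowᵢ·colᵢ)/N² = (43·32 + 34·55 + 40·48 + 87·69)/204² = 0.2684
κ = (pₒ − pₑ)/(1 − pₑ) = (0.7647 − 0.2684)/(1 − 0.2684) = 0.678

0.678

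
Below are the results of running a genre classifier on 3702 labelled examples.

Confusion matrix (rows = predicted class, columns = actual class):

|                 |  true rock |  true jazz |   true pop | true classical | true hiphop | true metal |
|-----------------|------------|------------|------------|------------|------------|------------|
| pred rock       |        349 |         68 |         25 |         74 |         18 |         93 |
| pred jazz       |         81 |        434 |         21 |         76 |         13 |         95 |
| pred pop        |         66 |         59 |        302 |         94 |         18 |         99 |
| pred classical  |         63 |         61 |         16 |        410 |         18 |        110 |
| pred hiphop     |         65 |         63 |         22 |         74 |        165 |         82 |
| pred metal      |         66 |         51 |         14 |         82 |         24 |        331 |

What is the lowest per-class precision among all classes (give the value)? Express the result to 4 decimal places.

Per-class precision (TP/(TP+FP)):
  rock: TP=349, FP=68+25+74+18+93=278 → 349/627 = 0.55662
  jazz: TP=434, FP=81+21+76+13+95=286 → 434/720 = 0.60278
  pop: TP=302, FP=66+59+94+18+99=336 → 302/638 = 0.47335
  classical: TP=410, FP=63+61+16+18+110=268 → 410/678 = 0.60472
  hiphop: TP=165, FP=65+63+22+74+82=306 → 165/471 = 0.35032
  metal: TP=331, FP=66+51+14+82+24=237 → 331/568 = 0.58275
Lowest is class 'hiphop' with precision = 0.3503.

0.3503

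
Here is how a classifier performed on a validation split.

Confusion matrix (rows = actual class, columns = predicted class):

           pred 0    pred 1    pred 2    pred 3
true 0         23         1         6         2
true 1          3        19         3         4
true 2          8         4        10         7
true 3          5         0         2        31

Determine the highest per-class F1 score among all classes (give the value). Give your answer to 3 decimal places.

0.756

Per-class F1 score (2·TP/(2·TP+FP+FN)):
  0: TP=23, FP=3+8+5=16, FN=1+6+2=9 → 46/71 = 0.6479
  1: TP=19, FP=1+4+0=5, FN=3+3+4=10 → 38/53 = 0.7170
  2: TP=10, FP=6+3+2=11, FN=8+4+7=19 → 20/50 = 0.4000
  3: TP=31, FP=2+4+7=13, FN=5+0+2=7 → 62/82 = 0.7561
Highest is class '3' with F1 score = 0.756.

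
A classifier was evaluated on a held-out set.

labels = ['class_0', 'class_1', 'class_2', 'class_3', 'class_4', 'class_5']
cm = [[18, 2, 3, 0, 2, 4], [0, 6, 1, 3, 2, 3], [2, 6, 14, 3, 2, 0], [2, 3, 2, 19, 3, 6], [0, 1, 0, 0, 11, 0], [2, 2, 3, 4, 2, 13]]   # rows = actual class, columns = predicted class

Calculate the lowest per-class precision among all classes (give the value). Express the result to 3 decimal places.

0.300

Per-class precision (TP/(TP+FP)):
  class_0: TP=18, FP=0+2+2+0+2=6 → 18/24 = 0.7500
  class_1: TP=6, FP=2+6+3+1+2=14 → 6/20 = 0.3000
  class_2: TP=14, FP=3+1+2+0+3=9 → 14/23 = 0.6087
  class_3: TP=19, FP=0+3+3+0+4=10 → 19/29 = 0.6552
  class_4: TP=11, FP=2+2+2+3+2=11 → 11/22 = 0.5000
  class_5: TP=13, FP=4+3+0+6+0=13 → 13/26 = 0.5000
Lowest is class 'class_1' with precision = 0.300.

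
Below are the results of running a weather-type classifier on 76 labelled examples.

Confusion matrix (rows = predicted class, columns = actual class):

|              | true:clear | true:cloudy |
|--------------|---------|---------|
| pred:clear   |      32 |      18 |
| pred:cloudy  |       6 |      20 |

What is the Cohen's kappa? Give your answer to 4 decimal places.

Observed agreement pₒ = trace/N = 52/76 = 0.68421
Expected agreement pₑ = Σ (rowᵢ·colᵢ)/N² = (38·50 + 38·26)/76² = 0.50000
κ = (pₒ − pₑ)/(1 − pₑ) = (0.68421 − 0.50000)/(1 − 0.50000) = 0.3684

0.3684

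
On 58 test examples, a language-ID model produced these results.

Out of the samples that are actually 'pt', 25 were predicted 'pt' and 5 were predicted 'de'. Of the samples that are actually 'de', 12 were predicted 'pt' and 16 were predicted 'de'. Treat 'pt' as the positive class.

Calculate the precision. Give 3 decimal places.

Precision = TP/(TP+FP) = 25/(25+12) = 25/37 = 0.676

0.676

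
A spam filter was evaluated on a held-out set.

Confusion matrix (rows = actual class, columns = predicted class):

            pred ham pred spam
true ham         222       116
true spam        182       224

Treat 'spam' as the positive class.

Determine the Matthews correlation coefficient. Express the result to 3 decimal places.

0.208

MCC = (TP·TN − FP·FN) / √((TP+FP)(TP+FN)(TN+FP)(TN+FN))
Numerator = 224·222 − 116·182 = 28616
Denominator = √(340·406·338·404) = √18849638080 = 137293.9841
MCC = 28616 / 137293.9841 = 0.208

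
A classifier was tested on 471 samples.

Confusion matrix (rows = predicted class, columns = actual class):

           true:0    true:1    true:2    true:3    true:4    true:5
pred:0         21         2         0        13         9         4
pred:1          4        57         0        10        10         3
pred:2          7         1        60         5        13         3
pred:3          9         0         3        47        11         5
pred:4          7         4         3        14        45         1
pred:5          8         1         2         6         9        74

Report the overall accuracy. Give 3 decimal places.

0.645

Accuracy = trace / total = (21+57+60+47+45+74=304) / 471 = 304/471 = 0.645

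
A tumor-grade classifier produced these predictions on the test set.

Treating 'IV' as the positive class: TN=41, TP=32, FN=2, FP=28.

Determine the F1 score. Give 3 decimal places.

Precision = TP/(TP+FP) = 32/60 = 0.5333
Recall = TP/(TP+FN) = 32/34 = 0.9412
F1 = 2·TP/(2·TP+FP+FN) = 64/94 = 0.681

0.681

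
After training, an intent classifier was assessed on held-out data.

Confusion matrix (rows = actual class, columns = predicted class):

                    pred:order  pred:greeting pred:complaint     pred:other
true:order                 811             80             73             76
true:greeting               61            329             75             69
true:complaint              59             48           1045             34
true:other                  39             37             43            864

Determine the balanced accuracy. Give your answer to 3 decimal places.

Balanced accuracy = mean of per-class recall.
  order: recall = 811/1040 = 0.7798
  greeting: recall = 329/534 = 0.6161
  complaint: recall = 1045/1186 = 0.8811
  other: recall = 864/983 = 0.8789
Mean = (0.7798 + 0.6161 + 0.8811 + 0.8789) / 4 = 0.789

0.789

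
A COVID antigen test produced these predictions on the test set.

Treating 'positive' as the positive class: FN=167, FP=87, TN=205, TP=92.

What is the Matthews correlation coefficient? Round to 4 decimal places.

0.0610

MCC = (TP·TN − FP·FN) / √((TP+FP)(TP+FN)(TN+FP)(TN+FN))
Numerator = 92·205 − 87·167 = 4331
Denominator = √(179·259·292·372) = √5035917264 = 70964.1971
MCC = 4331 / 70964.1971 = 0.0610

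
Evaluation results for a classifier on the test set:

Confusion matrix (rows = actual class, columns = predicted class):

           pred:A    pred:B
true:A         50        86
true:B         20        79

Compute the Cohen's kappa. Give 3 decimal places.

Observed agreement pₒ = trace/N = 129/235 = 0.5489
Expected agreement pₑ = Σ (rowᵢ·colᵢ)/N² = (136·70 + 99·165)/235² = 0.4682
κ = (pₒ − pₑ)/(1 − pₑ) = (0.5489 − 0.4682)/(1 − 0.4682) = 0.152

0.152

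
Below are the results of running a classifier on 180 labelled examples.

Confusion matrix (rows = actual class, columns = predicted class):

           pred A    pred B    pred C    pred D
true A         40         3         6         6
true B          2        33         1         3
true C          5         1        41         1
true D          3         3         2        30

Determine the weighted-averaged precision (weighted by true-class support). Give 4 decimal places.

0.8002

Per-class precision (TP/(TP+FP)):
  A: TP=40, FP=2+5+3=10 → 40/50 = 0.80000
  B: TP=33, FP=3+1+3=7 → 33/40 = 0.82500
  C: TP=41, FP=6+1+2=9 → 41/50 = 0.82000
  D: TP=30, FP=6+3+1=10 → 30/40 = 0.75000
Weighted-precision = Σ (supportᵢ/N)·precisionᵢ with N=180: (55/180)·0.80000 + (39/180)·0.82500 + (48/180)·0.82000 + (38/180)·0.75000 = 0.8002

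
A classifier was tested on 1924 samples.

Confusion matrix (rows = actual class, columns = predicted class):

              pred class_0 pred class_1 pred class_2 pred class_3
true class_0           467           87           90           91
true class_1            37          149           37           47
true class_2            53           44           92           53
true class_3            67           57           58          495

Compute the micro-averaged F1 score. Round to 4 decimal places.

0.6253

Micro-averaging pools counts across classes: ΣTP=1203, ΣFP=721, ΣFN=721.
Micro-F1 score = 2·TP/(2·TP+FP+FN) on pooled counts = 0.6253 (equals overall accuracy in single-label multiclass).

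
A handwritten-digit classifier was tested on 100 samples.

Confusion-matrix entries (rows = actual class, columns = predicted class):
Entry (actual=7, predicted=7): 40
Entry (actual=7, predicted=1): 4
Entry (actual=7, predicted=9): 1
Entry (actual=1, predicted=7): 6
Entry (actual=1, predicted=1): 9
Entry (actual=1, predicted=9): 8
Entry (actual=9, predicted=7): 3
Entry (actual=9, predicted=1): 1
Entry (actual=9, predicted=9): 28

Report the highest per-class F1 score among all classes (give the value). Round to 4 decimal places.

Per-class F1 score (2·TP/(2·TP+FP+FN)):
  7: TP=40, FP=6+3=9, FN=4+1=5 → 80/94 = 0.85106
  1: TP=9, FP=4+1=5, FN=6+8=14 → 18/37 = 0.48649
  9: TP=28, FP=1+8=9, FN=3+1=4 → 56/69 = 0.81159
Highest is class '7' with F1 score = 0.8511.

0.8511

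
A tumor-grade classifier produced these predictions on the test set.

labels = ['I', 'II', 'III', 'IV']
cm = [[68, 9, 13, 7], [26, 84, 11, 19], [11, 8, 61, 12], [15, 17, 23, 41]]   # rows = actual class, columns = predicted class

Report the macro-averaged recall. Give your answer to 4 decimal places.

Per-class recall (TP/(TP+FN)):
  I: TP=68, FN=9+13+7=29 → 68/97 = 0.70103
  II: TP=84, FN=26+11+19=56 → 84/140 = 0.60000
  III: TP=61, FN=11+8+12=31 → 61/92 = 0.66304
  IV: TP=41, FN=15+17+23=55 → 41/96 = 0.42708
Macro-recall = mean = (0.70103 + 0.60000 + 0.66304 + 0.42708) / 4 = 0.5978

0.5978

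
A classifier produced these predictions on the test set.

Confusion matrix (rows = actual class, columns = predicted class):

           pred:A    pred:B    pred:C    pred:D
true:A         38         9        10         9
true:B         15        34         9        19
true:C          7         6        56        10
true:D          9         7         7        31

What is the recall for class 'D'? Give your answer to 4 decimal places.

recall = TP/(TP+FN).
D: TP=31, FN=9+7+7=23 → 31/54 = 0.57407

0.5741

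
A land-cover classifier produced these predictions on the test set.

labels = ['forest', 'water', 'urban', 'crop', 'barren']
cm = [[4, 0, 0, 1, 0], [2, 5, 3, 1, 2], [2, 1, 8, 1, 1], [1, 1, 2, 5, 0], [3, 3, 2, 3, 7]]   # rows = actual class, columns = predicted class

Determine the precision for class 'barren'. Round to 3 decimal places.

0.700

precision = TP/(TP+FP).
barren: TP=7, FP=0+2+1+0=3 → 7/10 = 0.7000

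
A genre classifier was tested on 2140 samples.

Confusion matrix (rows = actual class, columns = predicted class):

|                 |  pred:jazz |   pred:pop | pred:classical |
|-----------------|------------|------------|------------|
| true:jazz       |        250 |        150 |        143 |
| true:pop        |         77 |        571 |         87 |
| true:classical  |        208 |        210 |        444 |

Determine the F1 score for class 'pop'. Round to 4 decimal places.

0.6855

F1 score = 2·TP/(2·TP+FP+FN).
pop: TP=571, FP=150+210=360, FN=77+87=164 → 1142/1666 = 0.68547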